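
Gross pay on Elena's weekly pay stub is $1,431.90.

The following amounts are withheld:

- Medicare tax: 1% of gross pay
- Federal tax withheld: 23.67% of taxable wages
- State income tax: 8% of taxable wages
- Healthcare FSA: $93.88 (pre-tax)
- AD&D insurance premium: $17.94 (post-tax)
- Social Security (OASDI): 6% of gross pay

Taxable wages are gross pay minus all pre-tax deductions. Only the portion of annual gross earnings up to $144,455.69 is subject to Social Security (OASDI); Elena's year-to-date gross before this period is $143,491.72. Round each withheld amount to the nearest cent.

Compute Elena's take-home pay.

$824.17

Healthcare FSA: $93.88
Taxable wages = $1,431.90 − $93.88 = $1,338.02
State income tax: $1,338.02 × 0.08 = $107.04
Federal tax withheld: $1,338.02 × 0.2367 = $316.71
Social Security (OASDI): only $144,455.69 − $143,491.72 = $963.97 of this check is subject → $963.97 × 0.06 = $57.84
Medicare tax: $1,431.90 × 0.01 = $14.32
AD&D insurance premium: $17.94
Total deductions = $93.88 + $107.04 + $316.71 + $57.84 + $14.32 + $17.94 = $607.73
Net pay = $1,431.90 − $607.73 = $824.17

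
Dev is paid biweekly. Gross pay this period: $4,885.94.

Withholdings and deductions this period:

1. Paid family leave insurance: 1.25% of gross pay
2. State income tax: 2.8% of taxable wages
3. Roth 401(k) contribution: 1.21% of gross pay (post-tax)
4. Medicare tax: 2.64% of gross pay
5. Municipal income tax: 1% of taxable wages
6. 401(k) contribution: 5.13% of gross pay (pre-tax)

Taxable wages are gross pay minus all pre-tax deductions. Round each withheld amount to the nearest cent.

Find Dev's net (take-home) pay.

401(k) contribution: $4,885.94 × 0.0513 = $250.65
Taxable wages = $4,885.94 − $250.65 = $4,635.29
State income tax: $4,635.29 × 0.028 = $129.79
Municipal income tax: $4,635.29 × 0.01 = $46.35
Medicare tax: $4,885.94 × 0.0264 = $128.99
Paid family leave insurance: $4,885.94 × 0.0125 = $61.07
Roth 401(k) contribution: $4,885.94 × 0.0121 = $59.12
Total deductions = $250.65 + $129.79 + $46.35 + $128.99 + $61.07 + $59.12 = $675.97
Net pay = $4,885.94 − $675.97 = $4,209.97

$4,209.97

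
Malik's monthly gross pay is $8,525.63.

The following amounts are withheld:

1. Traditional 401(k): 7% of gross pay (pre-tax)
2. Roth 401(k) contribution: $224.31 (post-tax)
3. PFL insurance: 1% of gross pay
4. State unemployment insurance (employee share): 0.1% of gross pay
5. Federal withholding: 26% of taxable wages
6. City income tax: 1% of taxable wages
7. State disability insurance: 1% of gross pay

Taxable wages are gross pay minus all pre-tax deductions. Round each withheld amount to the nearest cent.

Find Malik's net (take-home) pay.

$5,384.69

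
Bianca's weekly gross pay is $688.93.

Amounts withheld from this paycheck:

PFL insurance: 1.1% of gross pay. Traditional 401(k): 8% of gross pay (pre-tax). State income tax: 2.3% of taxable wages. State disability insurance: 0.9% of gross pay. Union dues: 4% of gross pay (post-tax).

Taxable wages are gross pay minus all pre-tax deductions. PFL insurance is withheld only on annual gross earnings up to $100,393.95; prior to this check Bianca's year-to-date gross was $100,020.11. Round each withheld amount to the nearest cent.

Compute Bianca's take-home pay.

$581.37

Traditional 401(k): $688.93 × 0.08 = $55.11
Taxable wages = $688.93 − $55.11 = $633.82
State income tax: $633.82 × 0.023 = $14.58
State disability insurance: $688.93 × 0.009 = $6.20
PFL insurance: only $100,393.95 − $100,020.11 = $373.84 of this check is subject → $373.84 × 0.011 = $4.11
Union dues: $688.93 × 0.04 = $27.56
Total deductions = $55.11 + $14.58 + $6.20 + $4.11 + $27.56 = $107.56
Net pay = $688.93 − $107.56 = $581.37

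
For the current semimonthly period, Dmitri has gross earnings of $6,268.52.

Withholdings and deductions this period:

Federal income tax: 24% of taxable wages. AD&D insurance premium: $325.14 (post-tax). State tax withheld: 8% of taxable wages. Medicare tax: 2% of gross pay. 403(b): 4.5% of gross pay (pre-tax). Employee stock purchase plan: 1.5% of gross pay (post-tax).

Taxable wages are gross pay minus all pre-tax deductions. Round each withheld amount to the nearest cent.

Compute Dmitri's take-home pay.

403(b): $6,268.52 × 0.045 = $282.08
Taxable wages = $6,268.52 − $282.08 = $5,986.44
State tax withheld: $5,986.44 × 0.08 = $478.92
Federal income tax: $5,986.44 × 0.24 = $1,436.75
Medicare tax: $6,268.52 × 0.02 = $125.37
AD&D insurance premium: $325.14
Employee stock purchase plan: $6,268.52 × 0.015 = $94.03
Total deductions = $282.08 + $478.92 + $1,436.75 + $125.37 + $325.14 + $94.03 = $2,742.29
Net pay = $6,268.52 − $2,742.29 = $3,526.23

$3,526.23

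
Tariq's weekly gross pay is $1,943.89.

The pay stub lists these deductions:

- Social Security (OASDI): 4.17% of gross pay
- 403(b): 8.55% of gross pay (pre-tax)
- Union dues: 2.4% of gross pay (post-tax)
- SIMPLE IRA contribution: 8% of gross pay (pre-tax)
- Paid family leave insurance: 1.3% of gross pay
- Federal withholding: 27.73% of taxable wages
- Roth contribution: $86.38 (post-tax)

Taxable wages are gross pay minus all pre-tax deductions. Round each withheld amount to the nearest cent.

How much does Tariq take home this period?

SIMPLE IRA contribution: $1,943.89 × 0.08 = $155.51
403(b): $1,943.89 × 0.0855 = $166.20
Pre-tax total = $155.51 + $166.20 = $321.71
Taxable wages = $1,943.89 − $321.71 = $1,622.18
Federal withholding: $1,622.18 × 0.2773 = $449.83
Paid family leave insurance: $1,943.89 × 0.013 = $25.27
Social Security (OASDI): $1,943.89 × 0.0417 = $81.06
Union dues: $1,943.89 × 0.024 = $46.65
Roth contribution: $86.38
Total deductions = $155.51 + $166.20 + $449.83 + $25.27 + $81.06 + $46.65 + $86.38 = $1,010.90
Net pay = $1,943.89 − $1,010.90 = $932.99

$932.99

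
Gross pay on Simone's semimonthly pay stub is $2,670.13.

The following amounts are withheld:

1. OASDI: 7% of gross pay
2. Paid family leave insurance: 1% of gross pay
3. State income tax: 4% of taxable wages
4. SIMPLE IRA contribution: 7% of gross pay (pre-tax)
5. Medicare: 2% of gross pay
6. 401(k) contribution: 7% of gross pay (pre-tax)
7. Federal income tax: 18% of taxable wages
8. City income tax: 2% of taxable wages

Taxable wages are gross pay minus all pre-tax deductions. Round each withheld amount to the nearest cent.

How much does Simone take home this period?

$1,478.18

SIMPLE IRA contribution: $2,670.13 × 0.07 = $186.91
401(k) contribution: $2,670.13 × 0.07 = $186.91
Pre-tax total = $186.91 + $186.91 = $373.82
Taxable wages = $2,670.13 − $373.82 = $2,296.31
Federal income tax: $2,296.31 × 0.18 = $413.34
State income tax: $2,296.31 × 0.04 = $91.85
City income tax: $2,296.31 × 0.02 = $45.93
OASDI: $2,670.13 × 0.07 = $186.91
Paid family leave insurance: $2,670.13 × 0.01 = $26.70
Medicare: $2,670.13 × 0.02 = $53.40
Total deductions = $186.91 + $186.91 + $413.34 + $91.85 + $45.93 + $186.91 + $26.70 + $53.40 = $1,191.95
Net pay = $2,670.13 − $1,191.95 = $1,478.18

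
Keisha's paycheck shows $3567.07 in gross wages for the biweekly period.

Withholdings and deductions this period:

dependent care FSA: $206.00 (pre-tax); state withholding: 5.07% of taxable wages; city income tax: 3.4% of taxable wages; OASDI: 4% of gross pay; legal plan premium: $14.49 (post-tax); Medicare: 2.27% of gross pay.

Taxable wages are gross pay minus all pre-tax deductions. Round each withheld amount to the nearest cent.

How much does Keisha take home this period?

Dependent care FSA: $206.00
Taxable wages = $3567.07 − $206.00 = $3361.07
City income tax: $3361.07 × 0.034 = $114.28
State withholding: $3361.07 × 0.0507 = $170.41
OASDI: $3567.07 × 0.04 = $142.68
Medicare: $3567.07 × 0.0227 = $80.97
Legal plan premium: $14.49
Total deductions = $206.00 + $114.28 + $170.41 + $142.68 + $80.97 + $14.49 = $728.83
Net pay = $3567.07 − $728.83 = $2838.24

$2838.24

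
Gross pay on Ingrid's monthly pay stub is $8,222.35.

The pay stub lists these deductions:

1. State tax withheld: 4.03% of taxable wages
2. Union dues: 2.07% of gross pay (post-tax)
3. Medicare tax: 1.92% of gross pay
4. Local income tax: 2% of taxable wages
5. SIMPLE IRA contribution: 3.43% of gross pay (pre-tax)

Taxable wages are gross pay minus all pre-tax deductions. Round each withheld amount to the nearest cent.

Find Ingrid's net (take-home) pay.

SIMPLE IRA contribution: $8,222.35 × 0.0343 = $282.03
Taxable wages = $8,222.35 − $282.03 = $7,940.32
State tax withheld: $7,940.32 × 0.0403 = $319.99
Local income tax: $7,940.32 × 0.02 = $158.81
Medicare tax: $8,222.35 × 0.0192 = $157.87
Union dues: $8,222.35 × 0.0207 = $170.20
Total deductions = $282.03 + $319.99 + $158.81 + $157.87 + $170.20 = $1,088.90
Net pay = $8,222.35 − $1,088.90 = $7,133.45

$7,133.45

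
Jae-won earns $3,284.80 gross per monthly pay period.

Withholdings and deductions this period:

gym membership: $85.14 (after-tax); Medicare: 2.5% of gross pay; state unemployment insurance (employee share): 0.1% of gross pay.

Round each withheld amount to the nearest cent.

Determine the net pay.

$3,114.26

State unemployment insurance (employee share): $3,284.80 × 0.001 = $3.28
Medicare: $3,284.80 × 0.025 = $82.12
Gym membership: $85.14
Total deductions = $3.28 + $82.12 + $85.14 = $170.54
Net pay = $3,284.80 − $170.54 = $3,114.26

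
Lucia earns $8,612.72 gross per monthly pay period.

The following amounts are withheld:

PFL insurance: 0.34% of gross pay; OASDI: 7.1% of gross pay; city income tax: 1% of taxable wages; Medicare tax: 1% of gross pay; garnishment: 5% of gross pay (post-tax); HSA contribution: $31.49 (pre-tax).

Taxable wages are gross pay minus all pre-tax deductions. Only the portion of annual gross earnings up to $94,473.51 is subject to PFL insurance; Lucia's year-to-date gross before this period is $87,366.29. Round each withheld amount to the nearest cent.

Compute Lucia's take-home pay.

$7,342.99

HSA contribution: $31.49
Taxable wages = $8,612.72 − $31.49 = $8,581.23
City income tax: $8,581.23 × 0.01 = $85.81
OASDI: $8,612.72 × 0.071 = $611.50
PFL insurance: only $94,473.51 − $87,366.29 = $7,107.22 of this check is subject → $7,107.22 × 0.0034 = $24.16
Medicare tax: $8,612.72 × 0.01 = $86.13
Garnishment: $8,612.72 × 0.05 = $430.64
Total deductions = $31.49 + $85.81 + $611.50 + $24.16 + $86.13 + $430.64 = $1,269.73
Net pay = $8,612.72 − $1,269.73 = $7,342.99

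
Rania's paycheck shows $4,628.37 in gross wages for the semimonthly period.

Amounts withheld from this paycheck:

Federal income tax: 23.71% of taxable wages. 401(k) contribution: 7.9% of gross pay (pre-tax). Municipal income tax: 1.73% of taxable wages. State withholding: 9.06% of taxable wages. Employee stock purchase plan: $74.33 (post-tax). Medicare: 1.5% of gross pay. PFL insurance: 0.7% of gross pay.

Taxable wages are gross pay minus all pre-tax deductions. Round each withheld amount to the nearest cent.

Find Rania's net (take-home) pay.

$2,615.93

401(k) contribution: $4,628.37 × 0.079 = $365.64
Taxable wages = $4,628.37 − $365.64 = $4,262.73
State withholding: $4,262.73 × 0.0906 = $386.20
Federal income tax: $4,262.73 × 0.2371 = $1,010.69
Municipal income tax: $4,262.73 × 0.0173 = $73.75
Medicare: $4,628.37 × 0.015 = $69.43
PFL insurance: $4,628.37 × 0.007 = $32.40
Employee stock purchase plan: $74.33
Total deductions = $365.64 + $386.20 + $1,010.69 + $73.75 + $69.43 + $32.40 + $74.33 = $2,012.44
Net pay = $4,628.37 − $2,012.44 = $2,615.93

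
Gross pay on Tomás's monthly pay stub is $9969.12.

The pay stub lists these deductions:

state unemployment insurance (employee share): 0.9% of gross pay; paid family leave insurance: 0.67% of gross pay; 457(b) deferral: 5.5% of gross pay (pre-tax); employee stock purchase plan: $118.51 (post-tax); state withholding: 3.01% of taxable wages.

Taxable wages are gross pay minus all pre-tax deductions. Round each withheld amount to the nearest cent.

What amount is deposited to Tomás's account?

$8862.23

457(b) deferral: $9969.12 × 0.055 = $548.30
Taxable wages = $9969.12 − $548.30 = $9420.82
State withholding: $9420.82 × 0.0301 = $283.57
Paid family leave insurance: $9969.12 × 0.0067 = $66.79
State unemployment insurance (employee share): $9969.12 × 0.009 = $89.72
Employee stock purchase plan: $118.51
Total deductions = $548.30 + $283.57 + $66.79 + $89.72 + $118.51 = $1106.89
Net pay = $9969.12 − $1106.89 = $8862.23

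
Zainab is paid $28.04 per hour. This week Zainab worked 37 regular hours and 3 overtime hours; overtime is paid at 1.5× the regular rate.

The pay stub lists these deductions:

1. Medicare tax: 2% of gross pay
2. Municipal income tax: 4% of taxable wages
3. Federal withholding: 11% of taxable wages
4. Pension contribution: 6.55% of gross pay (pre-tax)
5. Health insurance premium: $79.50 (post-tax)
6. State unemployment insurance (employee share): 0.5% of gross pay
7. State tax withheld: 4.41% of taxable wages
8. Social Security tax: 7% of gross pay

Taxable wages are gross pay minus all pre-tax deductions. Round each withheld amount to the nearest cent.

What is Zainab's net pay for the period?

$686.31

Regular pay: 37 × $28.04 = $1037.48
Overtime pay: 3 × $28.04 × 1.5 = $126.18
Gross pay = $1037.48 + $126.18 = $1163.66
Pension contribution: $1163.66 × 0.0655 = $76.22
Taxable wages = $1163.66 − $76.22 = $1087.44
Municipal income tax: $1087.44 × 0.04 = $43.50
State tax withheld: $1087.44 × 0.0441 = $47.96
Federal withholding: $1087.44 × 0.11 = $119.62
Medicare tax: $1163.66 × 0.02 = $23.27
State unemployment insurance (employee share): $1163.66 × 0.005 = $5.82
Social Security tax: $1163.66 × 0.07 = $81.46
Health insurance premium: $79.50
Total deductions = $76.22 + $43.50 + $47.96 + $119.62 + $23.27 + $5.82 + $81.46 + $79.50 = $477.35
Net pay = $1163.66 − $477.35 = $686.31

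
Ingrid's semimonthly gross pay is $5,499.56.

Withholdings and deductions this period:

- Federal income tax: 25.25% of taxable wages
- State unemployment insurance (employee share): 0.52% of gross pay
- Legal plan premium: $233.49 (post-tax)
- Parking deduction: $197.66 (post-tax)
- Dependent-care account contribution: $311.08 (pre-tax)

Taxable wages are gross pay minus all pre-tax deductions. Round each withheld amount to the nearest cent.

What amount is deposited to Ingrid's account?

$3,418.64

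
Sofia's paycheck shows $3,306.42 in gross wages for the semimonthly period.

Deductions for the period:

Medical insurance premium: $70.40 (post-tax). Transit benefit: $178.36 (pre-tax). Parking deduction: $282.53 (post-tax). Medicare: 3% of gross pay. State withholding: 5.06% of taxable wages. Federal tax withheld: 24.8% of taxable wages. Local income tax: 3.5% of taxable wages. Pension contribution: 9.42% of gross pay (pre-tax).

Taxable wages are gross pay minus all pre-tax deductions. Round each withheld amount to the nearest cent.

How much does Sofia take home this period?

Transit benefit: $178.36
Pension contribution: $3,306.42 × 0.0942 = $311.46
Pre-tax total = $178.36 + $311.46 = $489.82
Taxable wages = $3,306.42 − $489.82 = $2,816.60
Local income tax: $2,816.60 × 0.035 = $98.58
Federal tax withheld: $2,816.60 × 0.248 = $698.52
State withholding: $2,816.60 × 0.0506 = $142.52
Medicare: $3,306.42 × 0.03 = $99.19
Parking deduction: $282.53
Medical insurance premium: $70.40
Total deductions = $178.36 + $311.46 + $98.58 + $698.52 + $142.52 + $99.19 + $282.53 + $70.40 = $1,881.56
Net pay = $3,306.42 − $1,881.56 = $1,424.86

$1,424.86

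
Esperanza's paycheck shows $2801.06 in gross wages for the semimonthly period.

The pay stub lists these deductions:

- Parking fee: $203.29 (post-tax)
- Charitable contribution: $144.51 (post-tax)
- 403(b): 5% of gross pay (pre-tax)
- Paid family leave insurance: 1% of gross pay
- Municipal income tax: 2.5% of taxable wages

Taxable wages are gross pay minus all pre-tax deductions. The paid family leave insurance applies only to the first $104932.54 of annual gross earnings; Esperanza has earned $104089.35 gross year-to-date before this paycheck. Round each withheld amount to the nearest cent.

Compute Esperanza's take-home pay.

$2238.25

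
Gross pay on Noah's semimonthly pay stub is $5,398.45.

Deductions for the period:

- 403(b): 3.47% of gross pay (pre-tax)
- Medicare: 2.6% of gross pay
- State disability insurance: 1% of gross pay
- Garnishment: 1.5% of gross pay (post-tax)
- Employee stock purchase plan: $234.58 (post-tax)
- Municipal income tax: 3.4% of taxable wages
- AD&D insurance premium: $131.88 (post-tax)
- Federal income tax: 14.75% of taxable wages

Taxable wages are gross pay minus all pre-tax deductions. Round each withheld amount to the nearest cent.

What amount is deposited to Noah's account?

403(b): $5,398.45 × 0.0347 = $187.33
Taxable wages = $5,398.45 − $187.33 = $5,211.12
Municipal income tax: $5,211.12 × 0.034 = $177.18
Federal income tax: $5,211.12 × 0.1475 = $768.64
Medicare: $5,398.45 × 0.026 = $140.36
State disability insurance: $5,398.45 × 0.01 = $53.98
AD&D insurance premium: $131.88
Employee stock purchase plan: $234.58
Garnishment: $5,398.45 × 0.015 = $80.98
Total deductions = $187.33 + $177.18 + $768.64 + $140.36 + $53.98 + $131.88 + $234.58 + $80.98 = $1,774.93
Net pay = $5,398.45 − $1,774.93 = $3,623.52

$3,623.52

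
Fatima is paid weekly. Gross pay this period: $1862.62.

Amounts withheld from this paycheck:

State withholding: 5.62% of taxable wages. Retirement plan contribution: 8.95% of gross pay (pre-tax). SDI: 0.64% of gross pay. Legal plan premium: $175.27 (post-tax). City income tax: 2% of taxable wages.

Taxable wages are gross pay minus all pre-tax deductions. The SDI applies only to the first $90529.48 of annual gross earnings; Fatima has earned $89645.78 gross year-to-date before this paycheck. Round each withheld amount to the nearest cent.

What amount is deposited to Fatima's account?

$1385.76

Retirement plan contribution: $1862.62 × 0.0895 = $166.70
Taxable wages = $1862.62 − $166.70 = $1695.92
State withholding: $1695.92 × 0.0562 = $95.31
City income tax: $1695.92 × 0.02 = $33.92
SDI: only $90529.48 − $89645.78 = $883.70 of this check is subject → $883.70 × 0.0064 = $5.66
Legal plan premium: $175.27
Total deductions = $166.70 + $95.31 + $33.92 + $5.66 + $175.27 = $476.86
Net pay = $1862.62 − $476.86 = $1385.76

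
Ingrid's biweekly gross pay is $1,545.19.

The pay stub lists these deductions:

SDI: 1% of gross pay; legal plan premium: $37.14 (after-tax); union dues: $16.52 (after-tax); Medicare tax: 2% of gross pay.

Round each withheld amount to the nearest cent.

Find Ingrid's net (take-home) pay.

SDI: $1,545.19 × 0.01 = $15.45
Medicare tax: $1,545.19 × 0.02 = $30.90
Legal plan premium: $37.14
Union dues: $16.52
Total deductions = $15.45 + $30.90 + $37.14 + $16.52 = $100.01
Net pay = $1,545.19 − $100.01 = $1,445.18

$1,445.18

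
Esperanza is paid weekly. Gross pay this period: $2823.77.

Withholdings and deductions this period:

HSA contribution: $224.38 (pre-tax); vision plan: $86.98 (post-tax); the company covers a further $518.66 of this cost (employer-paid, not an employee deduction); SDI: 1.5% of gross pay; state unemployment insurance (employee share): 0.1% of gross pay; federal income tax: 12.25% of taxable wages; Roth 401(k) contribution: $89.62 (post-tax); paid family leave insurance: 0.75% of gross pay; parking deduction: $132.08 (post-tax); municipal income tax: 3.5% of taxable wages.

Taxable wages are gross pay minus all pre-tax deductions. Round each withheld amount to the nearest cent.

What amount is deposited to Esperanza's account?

$1814.94

HSA contribution: $224.38
Taxable wages = $2823.77 − $224.38 = $2599.39
Municipal income tax: $2599.39 × 0.035 = $90.98
Federal income tax: $2599.39 × 0.1225 = $318.43
SDI: $2823.77 × 0.015 = $42.36
State unemployment insurance (employee share): $2823.77 × 0.001 = $2.82
Paid family leave insurance: $2823.77 × 0.0075 = $21.18
Parking deduction: $132.08
Roth 401(k) contribution: $89.62
Vision plan: $86.98
(Employer's $518.66 toward vision plan is not withheld from the employee.)
Total deductions = $224.38 + $90.98 + $318.43 + $42.36 + $2.82 + $21.18 + $132.08 + $89.62 + $86.98 = $1008.83
Net pay = $2823.77 − $1008.83 = $1814.94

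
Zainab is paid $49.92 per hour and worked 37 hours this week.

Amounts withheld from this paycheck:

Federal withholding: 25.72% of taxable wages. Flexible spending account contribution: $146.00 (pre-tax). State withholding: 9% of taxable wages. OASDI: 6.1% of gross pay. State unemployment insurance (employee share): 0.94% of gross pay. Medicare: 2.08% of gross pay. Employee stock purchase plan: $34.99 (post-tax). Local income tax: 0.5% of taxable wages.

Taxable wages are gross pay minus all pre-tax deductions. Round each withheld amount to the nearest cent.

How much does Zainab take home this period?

$898.49

Gross pay: 37 × $49.92 = $1,847.04
Flexible spending account contribution: $146.00
Taxable wages = $1,847.04 − $146.00 = $1,701.04
Federal withholding: $1,701.04 × 0.2572 = $437.51
State withholding: $1,701.04 × 0.09 = $153.09
Local income tax: $1,701.04 × 0.005 = $8.51
OASDI: $1,847.04 × 0.061 = $112.67
State unemployment insurance (employee share): $1,847.04 × 0.0094 = $17.36
Medicare: $1,847.04 × 0.0208 = $38.42
Employee stock purchase plan: $34.99
Total deductions = $146.00 + $437.51 + $153.09 + $8.51 + $112.67 + $17.36 + $38.42 + $34.99 = $948.55
Net pay = $1,847.04 − $948.55 = $898.49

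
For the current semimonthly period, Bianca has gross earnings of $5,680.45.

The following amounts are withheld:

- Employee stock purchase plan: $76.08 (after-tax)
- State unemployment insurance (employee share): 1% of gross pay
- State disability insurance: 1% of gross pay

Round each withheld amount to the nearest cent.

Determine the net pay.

State disability insurance: $5,680.45 × 0.01 = $56.80
State unemployment insurance (employee share): $5,680.45 × 0.01 = $56.80
Employee stock purchase plan: $76.08
Total deductions = $56.80 + $56.80 + $76.08 = $189.68
Net pay = $5,680.45 − $189.68 = $5,490.77

$5,490.77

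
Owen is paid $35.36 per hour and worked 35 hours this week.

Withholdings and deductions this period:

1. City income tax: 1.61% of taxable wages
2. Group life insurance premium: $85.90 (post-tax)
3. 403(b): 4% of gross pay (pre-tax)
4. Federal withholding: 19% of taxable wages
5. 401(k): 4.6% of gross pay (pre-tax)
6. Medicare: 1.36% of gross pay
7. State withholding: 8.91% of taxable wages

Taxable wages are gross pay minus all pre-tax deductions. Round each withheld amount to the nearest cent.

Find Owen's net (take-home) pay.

$694.52

Gross pay: 35 × $35.36 = $1237.60
403(b): $1237.60 × 0.04 = $49.50
401(k): $1237.60 × 0.046 = $56.93
Pre-tax total = $49.50 + $56.93 = $106.43
Taxable wages = $1237.60 − $106.43 = $1131.17
City income tax: $1131.17 × 0.0161 = $18.21
Federal withholding: $1131.17 × 0.19 = $214.92
State withholding: $1131.17 × 0.0891 = $100.79
Medicare: $1237.60 × 0.0136 = $16.83
Group life insurance premium: $85.90
Total deductions = $49.50 + $56.93 + $18.21 + $214.92 + $100.79 + $16.83 + $85.90 = $543.08
Net pay = $1237.60 − $543.08 = $694.52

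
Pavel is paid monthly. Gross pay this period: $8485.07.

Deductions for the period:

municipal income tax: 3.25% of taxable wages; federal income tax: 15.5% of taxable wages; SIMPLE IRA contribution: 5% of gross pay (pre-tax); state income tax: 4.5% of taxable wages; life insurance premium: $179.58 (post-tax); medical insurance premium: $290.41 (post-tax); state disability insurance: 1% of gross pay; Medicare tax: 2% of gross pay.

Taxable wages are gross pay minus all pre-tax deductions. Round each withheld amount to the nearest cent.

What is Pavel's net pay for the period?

$5462.13

SIMPLE IRA contribution: $8485.07 × 0.05 = $424.25
Taxable wages = $8485.07 − $424.25 = $8060.82
State income tax: $8060.82 × 0.045 = $362.74
Federal income tax: $8060.82 × 0.155 = $1249.43
Municipal income tax: $8060.82 × 0.0325 = $261.98
State disability insurance: $8485.07 × 0.01 = $84.85
Medicare tax: $8485.07 × 0.02 = $169.70
Medical insurance premium: $290.41
Life insurance premium: $179.58
Total deductions = $424.25 + $362.74 + $1249.43 + $261.98 + $84.85 + $169.70 + $290.41 + $179.58 = $3022.94
Net pay = $8485.07 − $3022.94 = $5462.13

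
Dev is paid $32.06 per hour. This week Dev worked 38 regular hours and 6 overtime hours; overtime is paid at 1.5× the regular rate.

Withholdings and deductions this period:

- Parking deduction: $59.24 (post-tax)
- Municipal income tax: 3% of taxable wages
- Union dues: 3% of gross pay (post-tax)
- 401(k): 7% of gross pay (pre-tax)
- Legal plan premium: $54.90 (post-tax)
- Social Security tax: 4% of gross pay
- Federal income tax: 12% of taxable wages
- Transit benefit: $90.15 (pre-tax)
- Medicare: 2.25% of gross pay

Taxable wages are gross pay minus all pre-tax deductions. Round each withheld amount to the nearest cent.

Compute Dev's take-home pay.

Regular pay: 38 × $32.06 = $1,218.28
Overtime pay: 6 × $32.06 × 1.5 = $288.54
Gross pay = $1,218.28 + $288.54 = $1,506.82
401(k): $1,506.82 × 0.07 = $105.48
Transit benefit: $90.15
Pre-tax total = $105.48 + $90.15 = $195.63
Taxable wages = $1,506.82 − $195.63 = $1,311.19
Federal income tax: $1,311.19 × 0.12 = $157.34
Municipal income tax: $1,311.19 × 0.03 = $39.34
Medicare: $1,506.82 × 0.0225 = $33.90
Social Security tax: $1,506.82 × 0.04 = $60.27
Union dues: $1,506.82 × 0.03 = $45.20
Legal plan premium: $54.90
Parking deduction: $59.24
Total deductions = $105.48 + $90.15 + $157.34 + $39.34 + $33.90 + $60.27 + $45.20 + $54.90 + $59.24 = $645.82
Net pay = $1,506.82 − $645.82 = $861.00

$861.00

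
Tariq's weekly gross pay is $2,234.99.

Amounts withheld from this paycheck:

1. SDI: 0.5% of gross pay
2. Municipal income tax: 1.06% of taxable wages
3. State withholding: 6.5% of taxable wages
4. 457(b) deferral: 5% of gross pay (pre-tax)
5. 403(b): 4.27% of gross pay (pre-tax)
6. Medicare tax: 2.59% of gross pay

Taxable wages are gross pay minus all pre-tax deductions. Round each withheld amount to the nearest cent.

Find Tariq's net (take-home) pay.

$1,805.45

457(b) deferral: $2,234.99 × 0.05 = $111.75
403(b): $2,234.99 × 0.0427 = $95.43
Pre-tax total = $111.75 + $95.43 = $207.18
Taxable wages = $2,234.99 − $207.18 = $2,027.81
Municipal income tax: $2,027.81 × 0.0106 = $21.49
State withholding: $2,027.81 × 0.065 = $131.81
SDI: $2,234.99 × 0.005 = $11.17
Medicare tax: $2,234.99 × 0.0259 = $57.89
Total deductions = $111.75 + $95.43 + $21.49 + $131.81 + $11.17 + $57.89 = $429.54
Net pay = $2,234.99 − $429.54 = $1,805.45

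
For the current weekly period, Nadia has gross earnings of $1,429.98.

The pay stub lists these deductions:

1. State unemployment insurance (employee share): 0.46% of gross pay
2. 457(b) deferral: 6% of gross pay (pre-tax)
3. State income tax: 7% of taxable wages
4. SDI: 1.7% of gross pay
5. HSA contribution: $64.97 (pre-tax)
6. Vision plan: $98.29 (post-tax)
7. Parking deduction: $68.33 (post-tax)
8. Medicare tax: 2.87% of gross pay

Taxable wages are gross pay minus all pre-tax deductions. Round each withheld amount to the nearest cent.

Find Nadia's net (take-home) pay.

$951.12

HSA contribution: $64.97
457(b) deferral: $1,429.98 × 0.06 = $85.80
Pre-tax total = $64.97 + $85.80 = $150.77
Taxable wages = $1,429.98 − $150.77 = $1,279.21
State income tax: $1,279.21 × 0.07 = $89.54
State unemployment insurance (employee share): $1,429.98 × 0.0046 = $6.58
SDI: $1,429.98 × 0.017 = $24.31
Medicare tax: $1,429.98 × 0.0287 = $41.04
Parking deduction: $68.33
Vision plan: $98.29
Total deductions = $64.97 + $85.80 + $89.54 + $6.58 + $24.31 + $41.04 + $68.33 + $98.29 = $478.86
Net pay = $1,429.98 − $478.86 = $951.12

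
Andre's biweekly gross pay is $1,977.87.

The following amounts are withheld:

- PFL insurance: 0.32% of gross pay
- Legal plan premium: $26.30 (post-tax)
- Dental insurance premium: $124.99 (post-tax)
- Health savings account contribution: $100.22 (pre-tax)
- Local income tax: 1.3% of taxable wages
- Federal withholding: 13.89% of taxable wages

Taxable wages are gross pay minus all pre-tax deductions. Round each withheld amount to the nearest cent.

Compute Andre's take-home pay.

Health savings account contribution: $100.22
Taxable wages = $1,977.87 − $100.22 = $1,877.65
Federal withholding: $1,877.65 × 0.1389 = $260.81
Local income tax: $1,877.65 × 0.013 = $24.41
PFL insurance: $1,977.87 × 0.0032 = $6.33
Legal plan premium: $26.30
Dental insurance premium: $124.99
Total deductions = $100.22 + $260.81 + $24.41 + $6.33 + $26.30 + $124.99 = $543.06
Net pay = $1,977.87 − $543.06 = $1,434.81

$1,434.81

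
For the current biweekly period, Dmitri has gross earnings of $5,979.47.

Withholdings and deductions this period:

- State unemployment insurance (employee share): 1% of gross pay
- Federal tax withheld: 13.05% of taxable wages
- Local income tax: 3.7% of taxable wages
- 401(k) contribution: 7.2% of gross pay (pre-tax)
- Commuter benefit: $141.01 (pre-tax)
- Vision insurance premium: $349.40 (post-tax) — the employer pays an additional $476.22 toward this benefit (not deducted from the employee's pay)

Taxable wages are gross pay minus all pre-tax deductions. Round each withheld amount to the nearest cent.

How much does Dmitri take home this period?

$4,092.92

Commuter benefit: $141.01
401(k) contribution: $5,979.47 × 0.072 = $430.52
Pre-tax total = $141.01 + $430.52 = $571.53
Taxable wages = $5,979.47 − $571.53 = $5,407.94
Federal tax withheld: $5,407.94 × 0.1305 = $705.74
Local income tax: $5,407.94 × 0.037 = $200.09
State unemployment insurance (employee share): $5,979.47 × 0.01 = $59.79
Vision insurance premium: $349.40
(Employer's $476.22 toward vision insurance premium is not withheld from the employee.)
Total deductions = $141.01 + $430.52 + $705.74 + $200.09 + $59.79 + $349.40 = $1,886.55
Net pay = $5,979.47 − $1,886.55 = $4,092.92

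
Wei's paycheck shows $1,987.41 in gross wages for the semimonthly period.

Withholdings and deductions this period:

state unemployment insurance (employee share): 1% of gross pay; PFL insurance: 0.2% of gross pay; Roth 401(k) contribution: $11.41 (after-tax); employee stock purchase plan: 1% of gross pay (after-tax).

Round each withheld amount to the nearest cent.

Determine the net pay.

PFL insurance: $1,987.41 × 0.002 = $3.97
State unemployment insurance (employee share): $1,987.41 × 0.01 = $19.87
Employee stock purchase plan: $1,987.41 × 0.01 = $19.87
Roth 401(k) contribution: $11.41
Total deductions = $3.97 + $19.87 + $19.87 + $11.41 = $55.12
Net pay = $1,987.41 − $55.12 = $1,932.29

$1,932.29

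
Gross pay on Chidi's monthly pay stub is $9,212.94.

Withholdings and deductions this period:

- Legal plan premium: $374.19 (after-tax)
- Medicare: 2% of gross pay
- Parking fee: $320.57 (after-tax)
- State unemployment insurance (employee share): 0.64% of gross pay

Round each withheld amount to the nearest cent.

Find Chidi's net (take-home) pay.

Medicare: $9,212.94 × 0.02 = $184.26
State unemployment insurance (employee share): $9,212.94 × 0.0064 = $58.96
Parking fee: $320.57
Legal plan premium: $374.19
Total deductions = $184.26 + $58.96 + $320.57 + $374.19 = $937.98
Net pay = $9,212.94 − $937.98 = $8,274.96

$8,274.96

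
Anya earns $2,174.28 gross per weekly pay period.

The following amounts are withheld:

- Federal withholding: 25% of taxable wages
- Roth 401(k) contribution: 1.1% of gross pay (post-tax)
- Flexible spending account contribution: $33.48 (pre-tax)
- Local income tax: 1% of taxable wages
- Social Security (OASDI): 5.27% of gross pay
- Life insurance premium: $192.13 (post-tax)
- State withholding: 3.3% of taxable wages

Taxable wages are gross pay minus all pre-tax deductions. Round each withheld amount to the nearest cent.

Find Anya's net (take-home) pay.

Flexible spending account contribution: $33.48
Taxable wages = $2,174.28 − $33.48 = $2,140.80
Local income tax: $2,140.80 × 0.01 = $21.41
Federal withholding: $2,140.80 × 0.25 = $535.20
State withholding: $2,140.80 × 0.033 = $70.65
Social Security (OASDI): $2,174.28 × 0.0527 = $114.58
Life insurance premium: $192.13
Roth 401(k) contribution: $2,174.28 × 0.011 = $23.92
Total deductions = $33.48 + $21.41 + $535.20 + $70.65 + $114.58 + $192.13 + $23.92 = $991.37
Net pay = $2,174.28 − $991.37 = $1,182.91

$1,182.91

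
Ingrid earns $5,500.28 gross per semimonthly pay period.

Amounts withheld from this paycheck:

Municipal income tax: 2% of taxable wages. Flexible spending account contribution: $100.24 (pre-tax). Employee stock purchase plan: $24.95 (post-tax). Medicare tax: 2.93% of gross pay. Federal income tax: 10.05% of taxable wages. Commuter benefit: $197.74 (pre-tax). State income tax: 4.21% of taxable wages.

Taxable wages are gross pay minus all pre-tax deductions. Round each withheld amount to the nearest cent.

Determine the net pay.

Commuter benefit: $197.74
Flexible spending account contribution: $100.24
Pre-tax total = $197.74 + $100.24 = $297.98
Taxable wages = $5,500.28 − $297.98 = $5,202.30
Federal income tax: $5,202.30 × 0.1005 = $522.83
Municipal income tax: $5,202.30 × 0.02 = $104.05
State income tax: $5,202.30 × 0.0421 = $219.02
Medicare tax: $5,500.28 × 0.0293 = $161.16
Employee stock purchase plan: $24.95
Total deductions = $197.74 + $100.24 + $522.83 + $104.05 + $219.02 + $161.16 + $24.95 = $1,329.99
Net pay = $5,500.28 − $1,329.99 = $4,170.29

$4,170.29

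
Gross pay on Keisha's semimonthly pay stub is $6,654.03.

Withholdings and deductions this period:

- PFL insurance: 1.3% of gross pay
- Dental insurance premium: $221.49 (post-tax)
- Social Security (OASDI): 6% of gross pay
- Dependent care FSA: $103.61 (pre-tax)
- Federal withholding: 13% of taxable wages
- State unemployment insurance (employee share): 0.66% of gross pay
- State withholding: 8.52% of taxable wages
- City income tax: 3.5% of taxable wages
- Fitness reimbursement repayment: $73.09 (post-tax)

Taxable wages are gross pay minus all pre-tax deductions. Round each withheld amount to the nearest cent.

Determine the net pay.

$4,087.27

Dependent care FSA: $103.61
Taxable wages = $6,654.03 − $103.61 = $6,550.42
State withholding: $6,550.42 × 0.0852 = $558.10
Federal withholding: $6,550.42 × 0.13 = $851.55
City income tax: $6,550.42 × 0.035 = $229.26
Social Security (OASDI): $6,654.03 × 0.06 = $399.24
State unemployment insurance (employee share): $6,654.03 × 0.0066 = $43.92
PFL insurance: $6,654.03 × 0.013 = $86.50
Dental insurance premium: $221.49
Fitness reimbursement repayment: $73.09
Total deductions = $103.61 + $558.10 + $851.55 + $229.26 + $399.24 + $43.92 + $86.50 + $221.49 + $73.09 = $2,566.76
Net pay = $6,654.03 − $2,566.76 = $4,087.27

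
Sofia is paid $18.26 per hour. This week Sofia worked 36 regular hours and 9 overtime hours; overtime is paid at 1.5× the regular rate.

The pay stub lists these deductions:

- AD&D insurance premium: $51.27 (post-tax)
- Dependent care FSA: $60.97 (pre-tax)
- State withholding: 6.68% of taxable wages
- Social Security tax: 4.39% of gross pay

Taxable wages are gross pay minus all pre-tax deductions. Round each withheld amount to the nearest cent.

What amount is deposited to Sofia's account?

Regular pay: 36 × $18.26 = $657.36
Overtime pay: 9 × $18.26 × 1.5 = $246.51
Gross pay = $657.36 + $246.51 = $903.87
Dependent care FSA: $60.97
Taxable wages = $903.87 − $60.97 = $842.90
State withholding: $842.90 × 0.0668 = $56.31
Social Security tax: $903.87 × 0.0439 = $39.68
AD&D insurance premium: $51.27
Total deductions = $60.97 + $56.31 + $39.68 + $51.27 = $208.23
Net pay = $903.87 − $208.23 = $695.64

$695.64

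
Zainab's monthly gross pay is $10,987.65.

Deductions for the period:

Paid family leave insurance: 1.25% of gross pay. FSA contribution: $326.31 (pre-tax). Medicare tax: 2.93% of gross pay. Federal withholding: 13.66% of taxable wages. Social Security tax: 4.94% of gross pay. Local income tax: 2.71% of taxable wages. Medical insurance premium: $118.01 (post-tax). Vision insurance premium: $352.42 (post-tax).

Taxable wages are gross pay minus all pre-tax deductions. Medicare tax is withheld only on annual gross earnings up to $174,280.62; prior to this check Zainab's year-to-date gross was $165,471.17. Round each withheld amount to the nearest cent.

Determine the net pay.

$7,507.39

FSA contribution: $326.31
Taxable wages = $10,987.65 − $326.31 = $10,661.34
Federal withholding: $10,661.34 × 0.1366 = $1,456.34
Local income tax: $10,661.34 × 0.0271 = $288.92
Paid family leave insurance: $10,987.65 × 0.0125 = $137.35
Social Security tax: $10,987.65 × 0.0494 = $542.79
Medicare tax: only $174,280.62 − $165,471.17 = $8,809.45 of this check is subject → $8,809.45 × 0.0293 = $258.12
Vision insurance premium: $352.42
Medical insurance premium: $118.01
Total deductions = $326.31 + $1,456.34 + $288.92 + $137.35 + $542.79 + $258.12 + $352.42 + $118.01 = $3,480.26
Net pay = $10,987.65 − $3,480.26 = $7,507.39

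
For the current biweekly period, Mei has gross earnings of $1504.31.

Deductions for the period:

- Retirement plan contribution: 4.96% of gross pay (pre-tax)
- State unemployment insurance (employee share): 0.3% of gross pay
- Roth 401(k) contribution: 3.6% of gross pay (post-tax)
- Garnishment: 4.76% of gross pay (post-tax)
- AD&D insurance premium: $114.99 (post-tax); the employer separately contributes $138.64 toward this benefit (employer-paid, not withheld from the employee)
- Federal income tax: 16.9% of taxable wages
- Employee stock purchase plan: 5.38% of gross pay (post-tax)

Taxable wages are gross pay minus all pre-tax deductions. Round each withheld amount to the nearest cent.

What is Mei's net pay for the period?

Retirement plan contribution: $1504.31 × 0.0496 = $74.61
Taxable wages = $1504.31 − $74.61 = $1429.70
Federal income tax: $1429.70 × 0.169 = $241.62
State unemployment insurance (employee share): $1504.31 × 0.003 = $4.51
Employee stock purchase plan: $1504.31 × 0.0538 = $80.93
Garnishment: $1504.31 × 0.0476 = $71.61
Roth 401(k) contribution: $1504.31 × 0.036 = $54.16
AD&D insurance premium: $114.99
(Employer's $138.64 toward AD&D insurance premium is not withheld from the employee.)
Total deductions = $74.61 + $241.62 + $4.51 + $80.93 + $71.61 + $54.16 + $114.99 = $642.43
Net pay = $1504.31 − $642.43 = $861.88

$861.88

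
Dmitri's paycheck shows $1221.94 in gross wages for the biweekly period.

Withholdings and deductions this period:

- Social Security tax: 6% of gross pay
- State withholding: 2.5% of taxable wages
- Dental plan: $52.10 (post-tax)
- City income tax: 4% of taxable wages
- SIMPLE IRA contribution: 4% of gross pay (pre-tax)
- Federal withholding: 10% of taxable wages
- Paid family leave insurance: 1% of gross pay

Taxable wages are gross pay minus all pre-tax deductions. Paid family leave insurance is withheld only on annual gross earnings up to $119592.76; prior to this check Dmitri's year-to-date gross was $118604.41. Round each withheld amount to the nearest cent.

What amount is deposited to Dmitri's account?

$844.20

SIMPLE IRA contribution: $1221.94 × 0.04 = $48.88
Taxable wages = $1221.94 − $48.88 = $1173.06
Federal withholding: $1173.06 × 0.1 = $117.31
City income tax: $1173.06 × 0.04 = $46.92
State withholding: $1173.06 × 0.025 = $29.33
Paid family leave insurance: only $119592.76 − $118604.41 = $988.35 of this check is subject → $988.35 × 0.01 = $9.88
Social Security tax: $1221.94 × 0.06 = $73.32
Dental plan: $52.10
Total deductions = $48.88 + $117.31 + $46.92 + $29.33 + $9.88 + $73.32 + $52.10 = $377.74
Net pay = $1221.94 − $377.74 = $844.20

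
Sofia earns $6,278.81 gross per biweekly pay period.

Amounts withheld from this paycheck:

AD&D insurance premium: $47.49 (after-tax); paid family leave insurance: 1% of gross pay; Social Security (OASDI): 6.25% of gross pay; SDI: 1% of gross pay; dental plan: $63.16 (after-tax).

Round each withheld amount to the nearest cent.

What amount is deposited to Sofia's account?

Paid family leave insurance: $6,278.81 × 0.01 = $62.79
Social Security (OASDI): $6,278.81 × 0.0625 = $392.43
SDI: $6,278.81 × 0.01 = $62.79
Dental plan: $63.16
AD&D insurance premium: $47.49
Total deductions = $62.79 + $392.43 + $62.79 + $63.16 + $47.49 = $628.66
Net pay = $6,278.81 − $628.66 = $5,650.15

$5,650.15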